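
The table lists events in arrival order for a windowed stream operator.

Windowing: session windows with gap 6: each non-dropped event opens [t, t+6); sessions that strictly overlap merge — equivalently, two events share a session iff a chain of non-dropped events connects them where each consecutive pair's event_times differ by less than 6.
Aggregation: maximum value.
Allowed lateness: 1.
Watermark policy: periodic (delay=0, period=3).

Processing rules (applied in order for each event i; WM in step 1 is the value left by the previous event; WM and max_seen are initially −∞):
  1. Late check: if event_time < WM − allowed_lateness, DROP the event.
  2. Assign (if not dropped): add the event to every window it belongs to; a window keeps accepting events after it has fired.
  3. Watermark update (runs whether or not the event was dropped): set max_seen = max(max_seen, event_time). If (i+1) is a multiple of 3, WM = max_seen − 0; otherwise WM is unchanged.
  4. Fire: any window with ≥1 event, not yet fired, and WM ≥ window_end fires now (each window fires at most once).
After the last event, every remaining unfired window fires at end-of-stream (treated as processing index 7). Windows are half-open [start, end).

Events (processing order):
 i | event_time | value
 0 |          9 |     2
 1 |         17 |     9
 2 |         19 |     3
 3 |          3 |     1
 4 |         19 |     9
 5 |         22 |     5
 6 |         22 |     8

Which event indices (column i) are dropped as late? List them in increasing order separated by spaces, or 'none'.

3

i=0 t=9 v=2: → [9,15); WM=−∞
i=1 t=17 v=9: → [17,23); WM=−∞
i=2 t=19 v=3: → [17,25); WM=19
i=3 t=3 v=1: DROP (t<19-1); WM=19
i=4 t=19 v=9: → [17,25); WM=19
i=5 t=22 v=5: → [17,28); WM=22
i=6 t=22 v=8: → [17,28); WM=22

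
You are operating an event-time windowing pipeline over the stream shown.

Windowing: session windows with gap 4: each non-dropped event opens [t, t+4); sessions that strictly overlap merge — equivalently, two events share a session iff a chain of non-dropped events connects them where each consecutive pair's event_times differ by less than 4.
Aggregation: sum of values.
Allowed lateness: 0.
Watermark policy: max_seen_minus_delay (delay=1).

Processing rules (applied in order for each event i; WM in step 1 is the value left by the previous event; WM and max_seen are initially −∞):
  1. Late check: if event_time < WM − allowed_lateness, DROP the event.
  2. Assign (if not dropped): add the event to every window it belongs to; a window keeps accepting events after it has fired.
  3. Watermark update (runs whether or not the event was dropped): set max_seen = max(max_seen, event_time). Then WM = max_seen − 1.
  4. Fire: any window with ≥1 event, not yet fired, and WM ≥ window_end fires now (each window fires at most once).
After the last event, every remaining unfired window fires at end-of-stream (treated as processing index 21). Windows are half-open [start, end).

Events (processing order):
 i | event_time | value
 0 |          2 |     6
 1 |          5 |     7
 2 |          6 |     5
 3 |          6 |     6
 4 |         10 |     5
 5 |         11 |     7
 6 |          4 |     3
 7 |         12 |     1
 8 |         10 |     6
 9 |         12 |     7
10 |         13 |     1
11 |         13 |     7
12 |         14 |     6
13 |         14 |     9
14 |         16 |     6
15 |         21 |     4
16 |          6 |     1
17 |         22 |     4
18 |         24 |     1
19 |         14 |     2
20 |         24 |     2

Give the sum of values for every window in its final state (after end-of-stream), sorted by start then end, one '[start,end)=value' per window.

i=0 t=2 v=6: → [2,6); WM=1
i=1 t=5 v=7: → [2,9); WM=4
i=2 t=6 v=5: → [2,10); WM=5
i=3 t=6 v=6: → [2,10); WM=5
i=4 t=10 v=5: → [10,14); WM=9
i=5 t=11 v=7: → [10,15); WM=10
i=6 t=4 v=3: DROP (t<10-0); WM=10
i=7 t=12 v=1: → [10,16); WM=11
i=8 t=10 v=6: DROP (t<11-0); WM=11
i=9 t=12 v=7: → [10,16); WM=11
i=10 t=13 v=1: → [10,17); WM=12
i=11 t=13 v=7: → [10,17); WM=12
i=12 t=14 v=6: → [10,18); WM=13
i=13 t=14 v=9: → [10,18); WM=13
i=14 t=16 v=6: → [10,20); WM=15
i=15 t=21 v=4: → [21,25); WM=20
i=16 t=6 v=1: DROP (t<20-0); WM=20
i=17 t=22 v=4: → [21,26); WM=21
i=18 t=24 v=1: → [21,28); WM=23
i=19 t=14 v=2: DROP (t<23-0); WM=23
i=20 t=24 v=2: → [21,28); WM=23

[2,10)=24 [10,20)=49 [21,28)=11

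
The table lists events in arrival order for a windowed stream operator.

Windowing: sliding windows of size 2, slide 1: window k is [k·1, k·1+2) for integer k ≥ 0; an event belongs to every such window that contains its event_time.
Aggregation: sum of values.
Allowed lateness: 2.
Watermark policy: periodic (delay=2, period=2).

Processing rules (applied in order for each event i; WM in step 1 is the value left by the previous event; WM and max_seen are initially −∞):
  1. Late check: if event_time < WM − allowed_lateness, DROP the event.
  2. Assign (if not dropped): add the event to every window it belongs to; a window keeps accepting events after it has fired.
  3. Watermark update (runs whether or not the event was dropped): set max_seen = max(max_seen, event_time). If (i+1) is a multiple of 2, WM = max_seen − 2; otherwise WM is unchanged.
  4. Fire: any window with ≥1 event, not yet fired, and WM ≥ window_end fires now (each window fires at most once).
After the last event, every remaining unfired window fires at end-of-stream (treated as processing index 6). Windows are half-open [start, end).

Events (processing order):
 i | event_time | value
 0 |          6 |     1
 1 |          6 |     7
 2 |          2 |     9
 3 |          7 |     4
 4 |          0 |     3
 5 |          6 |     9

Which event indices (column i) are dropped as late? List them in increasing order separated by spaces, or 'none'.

4

i=0 t=6 v=1: → [6,8),[5,7); WM=−∞
i=1 t=6 v=7: → [6,8),[5,7); WM=4
i=2 t=2 v=9: → [2,4),[1,3); WM=4; [1,3) fires=9 [2,4) fires=9
i=3 t=7 v=4: → [7,9),[6,8); WM=5
i=4 t=0 v=3: DROP (t<5-2); WM=5
i=5 t=6 v=9: → [6,8),[5,7); WM=5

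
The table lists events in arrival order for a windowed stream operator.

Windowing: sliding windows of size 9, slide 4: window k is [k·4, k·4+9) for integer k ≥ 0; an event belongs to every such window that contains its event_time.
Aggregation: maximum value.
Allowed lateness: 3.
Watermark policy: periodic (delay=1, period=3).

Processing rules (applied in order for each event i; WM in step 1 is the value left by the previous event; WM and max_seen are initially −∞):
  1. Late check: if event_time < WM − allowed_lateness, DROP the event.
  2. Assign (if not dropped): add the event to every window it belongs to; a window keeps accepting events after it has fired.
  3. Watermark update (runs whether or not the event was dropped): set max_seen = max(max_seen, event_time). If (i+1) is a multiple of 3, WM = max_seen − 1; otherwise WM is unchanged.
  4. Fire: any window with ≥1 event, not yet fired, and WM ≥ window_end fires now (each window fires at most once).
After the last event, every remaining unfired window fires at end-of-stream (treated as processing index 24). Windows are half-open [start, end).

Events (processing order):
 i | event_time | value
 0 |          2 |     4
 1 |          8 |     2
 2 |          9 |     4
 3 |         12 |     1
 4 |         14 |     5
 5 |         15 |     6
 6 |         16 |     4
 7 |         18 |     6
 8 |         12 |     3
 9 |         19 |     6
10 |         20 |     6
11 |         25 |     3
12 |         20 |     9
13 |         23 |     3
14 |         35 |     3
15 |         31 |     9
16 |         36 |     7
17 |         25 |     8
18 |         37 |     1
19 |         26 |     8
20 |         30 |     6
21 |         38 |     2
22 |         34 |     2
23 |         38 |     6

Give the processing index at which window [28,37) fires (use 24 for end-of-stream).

23

i=0 t=2 v=4: → [0,9); WM=−∞
i=1 t=8 v=2: → [8,17),[4,13),[0,9); WM=−∞
i=2 t=9 v=4: → [8,17),[4,13); WM=8
i=3 t=12 v=1: → [12,21),[8,17),[4,13); WM=8
i=4 t=14 v=5: → [12,21),[8,17); WM=8
i=5 t=15 v=6: → [12,21),[8,17); WM=14; [0,9) fires=4 [4,13) fires=4
i=6 t=16 v=4: → [16,25),[12,21),[8,17); WM=14
i=7 t=18 v=6: → [16,25),[12,21); WM=14
i=8 t=12 v=3: → [12,21),[8,17),[4,13); WM=17; [8,17) fires=6
i=9 t=19 v=6: → [16,25),[12,21); WM=17
i=10 t=20 v=6: → [20,29),[16,25),[12,21); WM=17
i=11 t=25 v=3: → [24,33),[20,29); WM=24; [12,21) fires=6
i=12 t=20 v=9: DROP (t<24-3); WM=24
i=13 t=23 v=3: → [20,29),[16,25); WM=24
i=14 t=35 v=3: → [32,41),[28,37); WM=34; [16,25) fires=6 [20,29) fires=6 [24,33) fires=3
i=15 t=31 v=9: → [28,37),[24,33); WM=34
i=16 t=36 v=7: → [36,45),[32,41),[28,37); WM=34
i=17 t=25 v=8: DROP (t<34-3); WM=35
i=18 t=37 v=1: → [36,45),[32,41); WM=35
i=19 t=26 v=8: DROP (t<35-3); WM=35
i=20 t=30 v=6: DROP (t<35-3); WM=36
i=21 t=38 v=2: → [36,45),[32,41); WM=36
i=22 t=34 v=2: → [32,41),[28,37); WM=36
i=23 t=38 v=6: → [36,45),[32,41); WM=37; [28,37) fires=9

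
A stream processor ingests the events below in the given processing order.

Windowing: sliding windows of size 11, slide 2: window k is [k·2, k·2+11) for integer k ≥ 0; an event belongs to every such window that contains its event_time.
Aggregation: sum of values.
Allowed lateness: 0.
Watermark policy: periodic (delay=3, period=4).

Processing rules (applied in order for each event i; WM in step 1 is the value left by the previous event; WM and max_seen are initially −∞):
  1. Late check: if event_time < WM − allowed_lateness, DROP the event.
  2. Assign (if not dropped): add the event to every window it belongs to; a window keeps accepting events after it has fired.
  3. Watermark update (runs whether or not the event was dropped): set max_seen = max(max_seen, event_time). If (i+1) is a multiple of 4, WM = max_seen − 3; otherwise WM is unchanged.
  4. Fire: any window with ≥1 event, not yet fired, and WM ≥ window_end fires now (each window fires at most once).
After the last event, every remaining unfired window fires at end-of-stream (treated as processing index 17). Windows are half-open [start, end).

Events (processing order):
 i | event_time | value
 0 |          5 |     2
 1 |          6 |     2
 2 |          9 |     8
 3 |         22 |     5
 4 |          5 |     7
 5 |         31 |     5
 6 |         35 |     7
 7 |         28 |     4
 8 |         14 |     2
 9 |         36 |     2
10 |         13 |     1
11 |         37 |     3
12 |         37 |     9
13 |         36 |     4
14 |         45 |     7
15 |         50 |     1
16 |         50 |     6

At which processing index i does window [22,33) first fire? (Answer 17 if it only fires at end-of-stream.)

11

i=0 t=5 v=2: → [4,15),[2,13),[0,11); WM=−∞
i=1 t=6 v=2: → [6,17),[4,15),[2,13),[0,11); WM=−∞
i=2 t=9 v=8: → [8,19),[6,17),[4,15),[2,13),[0,11); WM=−∞
i=3 t=22 v=5: → [22,33),[20,31),[18,29),[16,27),[14,25),[12,23); WM=19; [0,11) fires=12 [2,13) fires=12 [4,15) fires=12 [6,17) fires=10 [8,19) fires=8
i=4 t=5 v=7: DROP (t<19-0); WM=19
i=5 t=31 v=5: → [30,41),[28,39),[26,37),[24,35),[22,33); WM=19
i=6 t=35 v=7: → [34,45),[32,43),[30,41),[28,39),[26,37); WM=19
i=7 t=28 v=4: → [28,39),[26,37),[24,35),[22,33),[20,31),[18,29); WM=32; [12,23) fires=5 [14,25) fires=5 [16,27) fires=5 [18,29) fires=9 [20,31) fires=9
i=8 t=14 v=2: DROP (t<32-0); WM=32
i=9 t=36 v=2: → [36,47),[34,45),[32,43),[30,41),[28,39),[26,37); WM=32
i=10 t=13 v=1: DROP (t<32-0); WM=32
i=11 t=37 v=3: → [36,47),[34,45),[32,43),[30,41),[28,39); WM=34; [22,33) fires=14
i=12 t=37 v=9: → [36,47),[34,45),[32,43),[30,41),[28,39); WM=34
i=13 t=36 v=4: → [36,47),[34,45),[32,43),[30,41),[28,39),[26,37); WM=34
i=14 t=45 v=7: → [44,55),[42,53),[40,51),[38,49),[36,47); WM=34
i=15 t=50 v=1: → [50,61),[48,59),[46,57),[44,55),[42,53),[40,51); WM=47; [24,35) fires=9 [26,37) fires=22 [28,39) fires=34 [30,41) fires=30 [32,43) fires=25 [34,45) fires=25 [36,47) fires=25
i=16 t=50 v=6: → [50,61),[48,59),[46,57),[44,55),[42,53),[40,51); WM=47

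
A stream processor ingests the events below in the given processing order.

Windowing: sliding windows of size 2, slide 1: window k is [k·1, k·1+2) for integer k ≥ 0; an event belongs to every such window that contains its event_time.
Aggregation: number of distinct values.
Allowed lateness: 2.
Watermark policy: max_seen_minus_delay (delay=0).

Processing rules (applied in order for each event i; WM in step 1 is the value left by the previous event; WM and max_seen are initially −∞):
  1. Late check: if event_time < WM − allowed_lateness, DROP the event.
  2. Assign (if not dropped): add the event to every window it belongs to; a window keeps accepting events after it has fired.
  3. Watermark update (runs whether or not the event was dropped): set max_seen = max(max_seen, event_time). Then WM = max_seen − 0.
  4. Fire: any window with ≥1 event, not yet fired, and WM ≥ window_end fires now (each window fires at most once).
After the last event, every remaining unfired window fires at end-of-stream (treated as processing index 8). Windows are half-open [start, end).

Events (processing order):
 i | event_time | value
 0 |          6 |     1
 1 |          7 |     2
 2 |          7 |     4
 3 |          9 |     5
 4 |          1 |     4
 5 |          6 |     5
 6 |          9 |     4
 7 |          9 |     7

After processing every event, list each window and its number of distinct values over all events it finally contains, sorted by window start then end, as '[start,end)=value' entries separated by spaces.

i=0 t=6 v=1: → [6,8),[5,7); WM=6
i=1 t=7 v=2: → [7,9),[6,8); WM=7; [5,7) fires=1
i=2 t=7 v=4: → [7,9),[6,8); WM=7
i=3 t=9 v=5: → [9,11),[8,10); WM=9; [6,8) fires=3 [7,9) fires=2
i=4 t=1 v=4: DROP (t<9-2); WM=9
i=5 t=6 v=5: DROP (t<9-2); WM=9
i=6 t=9 v=4: → [9,11),[8,10); WM=9
i=7 t=9 v=7: → [9,11),[8,10); WM=9

[5,7)=1 [6,8)=3 [7,9)=2 [8,10)=3 [9,11)=3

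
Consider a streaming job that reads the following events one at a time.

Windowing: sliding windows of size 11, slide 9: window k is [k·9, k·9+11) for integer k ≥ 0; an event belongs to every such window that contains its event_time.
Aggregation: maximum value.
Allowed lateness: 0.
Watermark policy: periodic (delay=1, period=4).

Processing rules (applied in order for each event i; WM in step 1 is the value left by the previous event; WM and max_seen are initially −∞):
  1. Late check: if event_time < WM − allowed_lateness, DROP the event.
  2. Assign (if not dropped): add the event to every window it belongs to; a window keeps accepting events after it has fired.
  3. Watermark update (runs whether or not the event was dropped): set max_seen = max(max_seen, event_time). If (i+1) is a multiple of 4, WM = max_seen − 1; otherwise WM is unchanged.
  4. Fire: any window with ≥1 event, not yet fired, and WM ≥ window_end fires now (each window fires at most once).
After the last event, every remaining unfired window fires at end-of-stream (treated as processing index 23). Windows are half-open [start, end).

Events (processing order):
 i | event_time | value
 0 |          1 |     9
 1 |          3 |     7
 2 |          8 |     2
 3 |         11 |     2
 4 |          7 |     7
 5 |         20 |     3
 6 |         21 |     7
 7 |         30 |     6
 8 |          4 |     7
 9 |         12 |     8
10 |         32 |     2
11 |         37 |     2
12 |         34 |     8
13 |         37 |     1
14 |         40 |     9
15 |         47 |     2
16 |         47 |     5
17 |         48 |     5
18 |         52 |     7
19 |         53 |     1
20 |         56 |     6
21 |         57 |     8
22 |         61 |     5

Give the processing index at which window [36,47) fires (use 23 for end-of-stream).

i=0 t=1 v=9: → [0,11); WM=−∞
i=1 t=3 v=7: → [0,11); WM=−∞
i=2 t=8 v=2: → [0,11); WM=−∞
i=3 t=11 v=2: → [9,20); WM=10
i=4 t=7 v=7: DROP (t<10-0); WM=10
i=5 t=20 v=3: → [18,29); WM=10
i=6 t=21 v=7: → [18,29); WM=10
i=7 t=30 v=6: → [27,38); WM=29; [0,11) fires=9 [9,20) fires=2 [18,29) fires=7
i=8 t=4 v=7: DROP (t<29-0); WM=29
i=9 t=12 v=8: DROP (t<29-0); WM=29
i=10 t=32 v=2: → [27,38); WM=29
i=11 t=37 v=2: → [36,47),[27,38); WM=36
i=12 t=34 v=8: DROP (t<36-0); WM=36
i=13 t=37 v=1: → [36,47),[27,38); WM=36
i=14 t=40 v=9: → [36,47); WM=36
i=15 t=47 v=2: → [45,56); WM=46; [27,38) fires=6
i=16 t=47 v=5: → [45,56); WM=46
i=17 t=48 v=5: → [45,56); WM=46
i=18 t=52 v=7: → [45,56); WM=46
i=19 t=53 v=1: → [45,56); WM=52; [36,47) fires=9
i=20 t=56 v=6: → [54,65); WM=52
i=21 t=57 v=8: → [54,65); WM=52
i=22 t=61 v=5: → [54,65); WM=52

19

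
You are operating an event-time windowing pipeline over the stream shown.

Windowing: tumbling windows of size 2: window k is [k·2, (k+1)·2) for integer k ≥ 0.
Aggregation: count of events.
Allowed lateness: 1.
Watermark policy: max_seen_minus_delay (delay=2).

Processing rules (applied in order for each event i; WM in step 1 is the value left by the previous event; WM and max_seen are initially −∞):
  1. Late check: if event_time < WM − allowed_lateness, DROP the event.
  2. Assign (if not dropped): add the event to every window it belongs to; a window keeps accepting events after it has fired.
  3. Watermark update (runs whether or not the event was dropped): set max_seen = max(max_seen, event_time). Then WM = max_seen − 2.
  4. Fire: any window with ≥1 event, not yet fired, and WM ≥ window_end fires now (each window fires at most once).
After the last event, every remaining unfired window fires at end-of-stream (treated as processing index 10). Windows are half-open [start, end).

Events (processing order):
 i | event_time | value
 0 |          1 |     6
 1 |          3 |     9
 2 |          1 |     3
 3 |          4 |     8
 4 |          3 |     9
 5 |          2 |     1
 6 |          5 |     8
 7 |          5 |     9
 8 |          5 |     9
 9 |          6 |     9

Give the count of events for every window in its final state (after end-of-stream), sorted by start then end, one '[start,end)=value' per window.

i=0 t=1 v=6: → [0,2); WM=-1
i=1 t=3 v=9: → [2,4); WM=1
i=2 t=1 v=3: → [0,2); WM=1
i=3 t=4 v=8: → [4,6); WM=2; [0,2) fires=2
i=4 t=3 v=9: → [2,4); WM=2
i=5 t=2 v=1: → [2,4); WM=2
i=6 t=5 v=8: → [4,6); WM=3
i=7 t=5 v=9: → [4,6); WM=3
i=8 t=5 v=9: → [4,6); WM=3
i=9 t=6 v=9: → [6,8); WM=4; [2,4) fires=3

[0,2)=2 [2,4)=3 [4,6)=4 [6,8)=1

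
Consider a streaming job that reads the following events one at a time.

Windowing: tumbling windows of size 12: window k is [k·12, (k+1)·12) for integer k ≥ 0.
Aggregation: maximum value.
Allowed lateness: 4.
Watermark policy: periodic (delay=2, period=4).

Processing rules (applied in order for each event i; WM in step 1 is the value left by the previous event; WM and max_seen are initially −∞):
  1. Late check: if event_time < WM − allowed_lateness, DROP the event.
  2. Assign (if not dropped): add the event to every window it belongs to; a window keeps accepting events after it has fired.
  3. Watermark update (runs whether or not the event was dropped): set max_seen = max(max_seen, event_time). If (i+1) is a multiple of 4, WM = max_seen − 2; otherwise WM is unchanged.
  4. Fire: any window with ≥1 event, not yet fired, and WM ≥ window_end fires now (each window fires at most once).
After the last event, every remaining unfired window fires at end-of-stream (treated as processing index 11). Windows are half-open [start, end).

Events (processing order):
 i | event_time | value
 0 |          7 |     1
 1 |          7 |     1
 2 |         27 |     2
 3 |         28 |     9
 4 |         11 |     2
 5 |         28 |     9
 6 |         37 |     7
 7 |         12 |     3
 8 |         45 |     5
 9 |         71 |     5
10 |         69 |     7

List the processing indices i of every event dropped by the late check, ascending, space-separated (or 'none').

i=0 t=7 v=1: → [0,12); WM=−∞
i=1 t=7 v=1: → [0,12); WM=−∞
i=2 t=27 v=2: → [24,36); WM=−∞
i=3 t=28 v=9: → [24,36); WM=26; [0,12) fires=1
i=4 t=11 v=2: DROP (t<26-4); WM=26
i=5 t=28 v=9: → [24,36); WM=26
i=6 t=37 v=7: → [36,48); WM=26
i=7 t=12 v=3: DROP (t<26-4); WM=35
i=8 t=45 v=5: → [36,48); WM=35
i=9 t=71 v=5: → [60,72); WM=35
i=10 t=69 v=7: → [60,72); WM=35

4 7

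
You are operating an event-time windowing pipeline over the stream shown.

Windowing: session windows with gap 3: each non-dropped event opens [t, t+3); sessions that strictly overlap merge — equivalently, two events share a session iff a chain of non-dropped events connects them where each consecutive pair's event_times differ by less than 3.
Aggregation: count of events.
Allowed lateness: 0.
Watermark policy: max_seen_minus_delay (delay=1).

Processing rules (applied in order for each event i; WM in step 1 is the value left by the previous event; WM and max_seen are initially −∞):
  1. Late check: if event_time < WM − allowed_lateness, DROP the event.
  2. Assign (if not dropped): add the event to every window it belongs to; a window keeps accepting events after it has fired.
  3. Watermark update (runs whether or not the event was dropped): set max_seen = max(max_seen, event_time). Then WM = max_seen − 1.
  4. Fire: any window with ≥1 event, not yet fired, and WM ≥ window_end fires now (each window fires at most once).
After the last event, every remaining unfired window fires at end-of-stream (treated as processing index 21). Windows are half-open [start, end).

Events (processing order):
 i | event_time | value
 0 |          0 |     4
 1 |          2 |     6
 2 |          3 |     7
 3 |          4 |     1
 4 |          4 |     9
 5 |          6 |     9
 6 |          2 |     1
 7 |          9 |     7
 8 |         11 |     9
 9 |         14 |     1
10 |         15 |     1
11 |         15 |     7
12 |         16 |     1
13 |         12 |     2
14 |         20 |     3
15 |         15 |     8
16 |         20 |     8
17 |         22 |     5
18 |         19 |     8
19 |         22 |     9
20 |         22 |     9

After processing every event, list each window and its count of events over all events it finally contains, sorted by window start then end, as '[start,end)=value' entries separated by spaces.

i=0 t=0 v=4: → [0,3); WM=-1
i=1 t=2 v=6: → [0,5); WM=1
i=2 t=3 v=7: → [0,6); WM=2
i=3 t=4 v=1: → [0,7); WM=3
i=4 t=4 v=9: → [0,7); WM=3
i=5 t=6 v=9: → [0,9); WM=5
i=6 t=2 v=1: DROP (t<5-0); WM=5
i=7 t=9 v=7: → [9,12); WM=8
i=8 t=11 v=9: → [9,14); WM=10
i=9 t=14 v=1: → [14,17); WM=13
i=10 t=15 v=1: → [14,18); WM=14
i=11 t=15 v=7: → [14,18); WM=14
i=12 t=16 v=1: → [14,19); WM=15
i=13 t=12 v=2: DROP (t<15-0); WM=15
i=14 t=20 v=3: → [20,23); WM=19
i=15 t=15 v=8: DROP (t<19-0); WM=19
i=16 t=20 v=8: → [20,23); WM=19
i=17 t=22 v=5: → [20,25); WM=21
i=18 t=19 v=8: DROP (t<21-0); WM=21
i=19 t=22 v=9: → [20,25); WM=21
i=20 t=22 v=9: → [20,25); WM=21

[0,9)=6 [9,14)=2 [14,19)=4 [20,25)=5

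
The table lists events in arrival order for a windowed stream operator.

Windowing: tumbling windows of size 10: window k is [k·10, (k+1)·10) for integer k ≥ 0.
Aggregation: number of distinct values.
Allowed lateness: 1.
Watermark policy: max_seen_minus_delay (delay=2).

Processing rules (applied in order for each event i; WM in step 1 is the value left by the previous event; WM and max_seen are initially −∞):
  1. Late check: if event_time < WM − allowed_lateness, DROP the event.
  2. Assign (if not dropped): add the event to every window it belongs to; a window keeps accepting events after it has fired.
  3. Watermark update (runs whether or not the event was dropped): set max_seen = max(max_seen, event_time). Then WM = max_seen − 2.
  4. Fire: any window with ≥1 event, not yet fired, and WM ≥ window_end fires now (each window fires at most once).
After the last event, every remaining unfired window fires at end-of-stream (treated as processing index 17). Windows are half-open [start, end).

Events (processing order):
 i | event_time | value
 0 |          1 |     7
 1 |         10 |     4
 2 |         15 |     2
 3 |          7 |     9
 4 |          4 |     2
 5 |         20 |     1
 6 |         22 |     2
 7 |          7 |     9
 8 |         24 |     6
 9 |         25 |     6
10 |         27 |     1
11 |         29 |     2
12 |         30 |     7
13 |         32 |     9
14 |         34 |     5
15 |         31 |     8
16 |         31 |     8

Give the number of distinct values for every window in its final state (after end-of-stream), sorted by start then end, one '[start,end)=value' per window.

[0,10)=1 [10,20)=2 [20,30)=3 [30,40)=4

i=0 t=1 v=7: → [0,10); WM=-1
i=1 t=10 v=4: → [10,20); WM=8
i=2 t=15 v=2: → [10,20); WM=13; [0,10) fires=1
i=3 t=7 v=9: DROP (t<13-1); WM=13
i=4 t=4 v=2: DROP (t<13-1); WM=13
i=5 t=20 v=1: → [20,30); WM=18
i=6 t=22 v=2: → [20,30); WM=20; [10,20) fires=2
i=7 t=7 v=9: DROP (t<20-1); WM=20
i=8 t=24 v=6: → [20,30); WM=22
i=9 t=25 v=6: → [20,30); WM=23
i=10 t=27 v=1: → [20,30); WM=25
i=11 t=29 v=2: → [20,30); WM=27
i=12 t=30 v=7: → [30,40); WM=28
i=13 t=32 v=9: → [30,40); WM=30; [20,30) fires=3
i=14 t=34 v=5: → [30,40); WM=32
i=15 t=31 v=8: → [30,40); WM=32
i=16 t=31 v=8: → [30,40); WM=32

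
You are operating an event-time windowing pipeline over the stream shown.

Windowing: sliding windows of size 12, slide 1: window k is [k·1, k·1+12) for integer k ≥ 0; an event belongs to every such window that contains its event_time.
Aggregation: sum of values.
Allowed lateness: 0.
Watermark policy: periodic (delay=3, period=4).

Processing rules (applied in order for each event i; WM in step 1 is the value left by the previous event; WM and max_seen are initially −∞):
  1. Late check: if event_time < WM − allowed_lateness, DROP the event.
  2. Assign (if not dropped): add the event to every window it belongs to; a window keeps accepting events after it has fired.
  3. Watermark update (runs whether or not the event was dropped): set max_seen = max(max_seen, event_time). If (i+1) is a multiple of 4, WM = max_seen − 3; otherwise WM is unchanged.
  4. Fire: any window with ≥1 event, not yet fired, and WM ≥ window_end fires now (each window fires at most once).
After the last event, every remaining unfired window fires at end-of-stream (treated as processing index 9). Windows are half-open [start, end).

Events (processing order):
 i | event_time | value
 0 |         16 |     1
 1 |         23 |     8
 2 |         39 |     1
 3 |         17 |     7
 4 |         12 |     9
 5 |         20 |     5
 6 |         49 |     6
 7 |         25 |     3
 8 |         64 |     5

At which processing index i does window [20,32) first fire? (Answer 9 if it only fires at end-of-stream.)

3

i=0 t=16 v=1: → [16,28),[15,27),[14,26),[13,25),[12,24),[11,23),[10,22),[9,21),[8,20),[7,19),[6,18),[5,17); WM=−∞
i=1 t=23 v=8: → [23,35),[22,34),[21,33),[20,32),[19,31),[18,30),[17,29),[16,28),[15,27),[14,26),[13,25),[12,24); WM=−∞
i=2 t=39 v=1: → [39,51),[38,50),[37,49),[36,48),[35,47),[34,46),[33,45),[32,44),[31,43),[30,42),[29,41),[28,40); WM=−∞
i=3 t=17 v=7: → [17,29),[16,28),[15,27),[14,26),[13,25),[12,24),[11,23),[10,22),[9,21),[8,20),[7,19),[6,18); WM=36; [5,17) fires=1 [6,18) fires=8 [7,19) fires=8 [8,20) fires=8 [9,21) fires=8 [10,22) fires=8 [11,23) fires=8 [12,24) fires=16 [13,25) fires=16 [14,26) fires=16 [15,27) fires=16 [16,28) fires=16 [17,29) fires=15 [18,30) fires=8 [19,31) fires=8 [20,32) fires=8 [21,33) fires=8 [22,34) fires=8 [23,35) fires=8
i=4 t=12 v=9: DROP (t<36-0); WM=36
i=5 t=20 v=5: DROP (t<36-0); WM=36
i=6 t=49 v=6: → [49,61),[48,60),[47,59),[46,58),[45,57),[44,56),[43,55),[42,54),[41,53),[40,52),[39,51),[38,50); WM=36
i=7 t=25 v=3: DROP (t<36-0); WM=46; [28,40) fires=1 [29,41) fires=1 [30,42) fires=1 [31,43) fires=1 [32,44) fires=1 [33,45) fires=1 [34,46) fires=1
i=8 t=64 v=5: → [64,76),[63,75),[62,74),[61,73),[60,72),[59,71),[58,70),[57,69),[56,68),[55,67),[54,66),[53,65); WM=46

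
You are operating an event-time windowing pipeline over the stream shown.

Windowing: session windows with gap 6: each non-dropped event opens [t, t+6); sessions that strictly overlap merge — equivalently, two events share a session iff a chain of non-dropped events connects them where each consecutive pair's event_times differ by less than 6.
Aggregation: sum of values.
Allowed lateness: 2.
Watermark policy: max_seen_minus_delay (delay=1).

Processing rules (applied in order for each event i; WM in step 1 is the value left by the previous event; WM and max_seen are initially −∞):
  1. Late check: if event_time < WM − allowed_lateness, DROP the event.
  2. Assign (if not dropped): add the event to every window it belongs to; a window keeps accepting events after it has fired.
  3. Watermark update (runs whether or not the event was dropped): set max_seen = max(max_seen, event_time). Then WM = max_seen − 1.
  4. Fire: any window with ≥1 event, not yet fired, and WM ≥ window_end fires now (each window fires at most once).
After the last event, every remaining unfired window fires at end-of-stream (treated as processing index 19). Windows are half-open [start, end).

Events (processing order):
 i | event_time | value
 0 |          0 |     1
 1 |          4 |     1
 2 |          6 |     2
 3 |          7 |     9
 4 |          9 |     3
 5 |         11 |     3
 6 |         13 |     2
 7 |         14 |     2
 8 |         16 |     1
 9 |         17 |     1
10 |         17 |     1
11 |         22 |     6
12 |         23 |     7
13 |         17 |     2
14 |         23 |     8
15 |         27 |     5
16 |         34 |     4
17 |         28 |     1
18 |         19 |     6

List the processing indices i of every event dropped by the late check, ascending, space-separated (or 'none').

i=0 t=0 v=1: → [0,6); WM=-1
i=1 t=4 v=1: → [0,10); WM=3
i=2 t=6 v=2: → [0,12); WM=5
i=3 t=7 v=9: → [0,13); WM=6
i=4 t=9 v=3: → [0,15); WM=8
i=5 t=11 v=3: → [0,17); WM=10
i=6 t=13 v=2: → [0,19); WM=12
i=7 t=14 v=2: → [0,20); WM=13
i=8 t=16 v=1: → [0,22); WM=15
i=9 t=17 v=1: → [0,23); WM=16
i=10 t=17 v=1: → [0,23); WM=16
i=11 t=22 v=6: → [0,28); WM=21
i=12 t=23 v=7: → [0,29); WM=22
i=13 t=17 v=2: DROP (t<22-2); WM=22
i=14 t=23 v=8: → [0,29); WM=22
i=15 t=27 v=5: → [0,33); WM=26
i=16 t=34 v=4: → [34,40); WM=33
i=17 t=28 v=1: DROP (t<33-2); WM=33
i=18 t=19 v=6: DROP (t<33-2); WM=33

13 17 18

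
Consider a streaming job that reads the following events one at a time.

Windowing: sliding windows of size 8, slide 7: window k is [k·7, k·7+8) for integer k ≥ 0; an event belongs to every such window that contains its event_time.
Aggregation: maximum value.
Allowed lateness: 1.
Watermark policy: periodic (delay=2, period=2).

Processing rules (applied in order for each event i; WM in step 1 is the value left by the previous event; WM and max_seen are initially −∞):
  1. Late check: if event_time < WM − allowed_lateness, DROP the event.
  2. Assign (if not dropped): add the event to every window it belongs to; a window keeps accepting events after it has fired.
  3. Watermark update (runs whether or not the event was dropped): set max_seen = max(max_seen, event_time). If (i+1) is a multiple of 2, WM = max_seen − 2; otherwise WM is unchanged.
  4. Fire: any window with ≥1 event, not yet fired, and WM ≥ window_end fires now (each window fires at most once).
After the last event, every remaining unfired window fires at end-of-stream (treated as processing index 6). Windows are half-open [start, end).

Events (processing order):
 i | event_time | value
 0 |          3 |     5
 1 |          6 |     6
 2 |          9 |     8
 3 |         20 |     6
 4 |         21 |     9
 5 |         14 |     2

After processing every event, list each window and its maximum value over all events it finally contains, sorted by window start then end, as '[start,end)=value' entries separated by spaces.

[0,8)=6 [7,15)=8 [14,22)=9 [21,29)=9

i=0 t=3 v=5: → [0,8); WM=−∞
i=1 t=6 v=6: → [0,8); WM=4
i=2 t=9 v=8: → [7,15); WM=4
i=3 t=20 v=6: → [14,22); WM=18; [0,8) fires=6 [7,15) fires=8
i=4 t=21 v=9: → [21,29),[14,22); WM=18
i=5 t=14 v=2: DROP (t<18-1); WM=19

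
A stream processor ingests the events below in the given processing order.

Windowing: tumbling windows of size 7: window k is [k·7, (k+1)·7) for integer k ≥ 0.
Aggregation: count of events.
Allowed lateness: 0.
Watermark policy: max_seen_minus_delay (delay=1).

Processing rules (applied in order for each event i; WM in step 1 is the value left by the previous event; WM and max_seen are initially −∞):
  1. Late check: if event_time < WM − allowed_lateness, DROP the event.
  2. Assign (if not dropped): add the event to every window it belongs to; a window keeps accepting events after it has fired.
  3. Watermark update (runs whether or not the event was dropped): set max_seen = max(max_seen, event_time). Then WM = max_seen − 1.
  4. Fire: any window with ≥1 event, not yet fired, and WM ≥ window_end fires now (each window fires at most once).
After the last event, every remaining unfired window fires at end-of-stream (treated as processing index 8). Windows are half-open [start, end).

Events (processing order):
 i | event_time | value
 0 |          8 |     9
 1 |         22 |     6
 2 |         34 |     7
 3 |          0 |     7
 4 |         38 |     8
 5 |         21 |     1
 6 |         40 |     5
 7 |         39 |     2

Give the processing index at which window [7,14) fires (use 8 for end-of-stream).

1

i=0 t=8 v=9: → [7,14); WM=7
i=1 t=22 v=6: → [21,28); WM=21; [7,14) fires=1
i=2 t=34 v=7: → [28,35); WM=33; [21,28) fires=1
i=3 t=0 v=7: DROP (t<33-0); WM=33
i=4 t=38 v=8: → [35,42); WM=37; [28,35) fires=1
i=5 t=21 v=1: DROP (t<37-0); WM=37
i=6 t=40 v=5: → [35,42); WM=39
i=7 t=39 v=2: → [35,42); WM=39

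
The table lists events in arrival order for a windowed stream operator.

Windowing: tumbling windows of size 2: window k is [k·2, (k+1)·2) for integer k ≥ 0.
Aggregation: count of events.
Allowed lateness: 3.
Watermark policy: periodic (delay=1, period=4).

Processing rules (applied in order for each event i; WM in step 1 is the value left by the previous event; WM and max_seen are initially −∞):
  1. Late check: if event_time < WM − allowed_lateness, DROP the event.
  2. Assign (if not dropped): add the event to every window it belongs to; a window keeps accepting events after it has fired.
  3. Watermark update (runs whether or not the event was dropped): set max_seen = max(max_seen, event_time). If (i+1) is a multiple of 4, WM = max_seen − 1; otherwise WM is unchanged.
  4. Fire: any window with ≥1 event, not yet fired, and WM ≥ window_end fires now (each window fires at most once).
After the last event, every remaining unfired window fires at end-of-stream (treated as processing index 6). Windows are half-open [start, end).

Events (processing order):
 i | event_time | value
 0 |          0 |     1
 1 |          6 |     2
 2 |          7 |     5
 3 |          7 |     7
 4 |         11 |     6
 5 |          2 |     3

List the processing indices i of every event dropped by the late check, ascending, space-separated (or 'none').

5

i=0 t=0 v=1: → [0,2); WM=−∞
i=1 t=6 v=2: → [6,8); WM=−∞
i=2 t=7 v=5: → [6,8); WM=−∞
i=3 t=7 v=7: → [6,8); WM=6; [0,2) fires=1
i=4 t=11 v=6: → [10,12); WM=6
i=5 t=2 v=3: DROP (t<6-3); WM=6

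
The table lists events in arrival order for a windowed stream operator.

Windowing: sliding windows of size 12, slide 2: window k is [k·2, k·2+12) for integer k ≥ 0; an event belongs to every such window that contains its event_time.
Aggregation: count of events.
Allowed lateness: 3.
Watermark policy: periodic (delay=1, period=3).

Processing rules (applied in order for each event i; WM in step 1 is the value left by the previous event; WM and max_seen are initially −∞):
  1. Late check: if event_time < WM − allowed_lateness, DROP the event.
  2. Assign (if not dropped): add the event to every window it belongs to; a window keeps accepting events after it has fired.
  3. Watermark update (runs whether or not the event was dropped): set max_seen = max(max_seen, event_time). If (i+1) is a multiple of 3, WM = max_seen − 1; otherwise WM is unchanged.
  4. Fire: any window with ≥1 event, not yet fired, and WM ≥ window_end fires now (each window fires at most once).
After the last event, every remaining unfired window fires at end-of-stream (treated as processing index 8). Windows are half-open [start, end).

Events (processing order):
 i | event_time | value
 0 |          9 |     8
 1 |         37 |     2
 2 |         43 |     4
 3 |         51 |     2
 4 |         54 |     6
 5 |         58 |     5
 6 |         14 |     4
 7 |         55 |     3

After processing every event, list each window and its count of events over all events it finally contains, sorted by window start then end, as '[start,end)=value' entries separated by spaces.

i=0 t=9 v=8: → [8,20),[6,18),[4,16),[2,14),[0,12); WM=−∞
i=1 t=37 v=2: → [36,48),[34,46),[32,44),[30,42),[28,40),[26,38); WM=−∞
i=2 t=43 v=4: → [42,54),[40,52),[38,50),[36,48),[34,46),[32,44); WM=42; [0,12) fires=1 [2,14) fires=1 [4,16) fires=1 [6,18) fires=1 [8,20) fires=1 [26,38) fires=1 [28,40) fires=1 [30,42) fires=1
i=3 t=51 v=2: → [50,62),[48,60),[46,58),[44,56),[42,54),[40,52); WM=42
i=4 t=54 v=6: → [54,66),[52,64),[50,62),[48,60),[46,58),[44,56); WM=42
i=5 t=58 v=5: → [58,70),[56,68),[54,66),[52,64),[50,62),[48,60); WM=57; [32,44) fires=2 [34,46) fires=2 [36,48) fires=2 [38,50) fires=1 [40,52) fires=2 [42,54) fires=2 [44,56) fires=2
i=6 t=14 v=4: DROP (t<57-3); WM=57
i=7 t=55 v=3: → [54,66),[52,64),[50,62),[48,60),[46,58),[44,56); WM=57

[0,12)=1 [2,14)=1 [4,16)=1 [6,18)=1 [8,20)=1 [26,38)=1 [28,40)=1 [30,42)=1 [32,44)=2 [34,46)=2 [36,48)=2 [38,50)=1 [40,52)=2 [42,54)=2 [44,56)=3 [46,58)=3 [48,60)=4 [50,62)=4 [52,64)=3 [54,66)=3 [56,68)=1 [58,70)=1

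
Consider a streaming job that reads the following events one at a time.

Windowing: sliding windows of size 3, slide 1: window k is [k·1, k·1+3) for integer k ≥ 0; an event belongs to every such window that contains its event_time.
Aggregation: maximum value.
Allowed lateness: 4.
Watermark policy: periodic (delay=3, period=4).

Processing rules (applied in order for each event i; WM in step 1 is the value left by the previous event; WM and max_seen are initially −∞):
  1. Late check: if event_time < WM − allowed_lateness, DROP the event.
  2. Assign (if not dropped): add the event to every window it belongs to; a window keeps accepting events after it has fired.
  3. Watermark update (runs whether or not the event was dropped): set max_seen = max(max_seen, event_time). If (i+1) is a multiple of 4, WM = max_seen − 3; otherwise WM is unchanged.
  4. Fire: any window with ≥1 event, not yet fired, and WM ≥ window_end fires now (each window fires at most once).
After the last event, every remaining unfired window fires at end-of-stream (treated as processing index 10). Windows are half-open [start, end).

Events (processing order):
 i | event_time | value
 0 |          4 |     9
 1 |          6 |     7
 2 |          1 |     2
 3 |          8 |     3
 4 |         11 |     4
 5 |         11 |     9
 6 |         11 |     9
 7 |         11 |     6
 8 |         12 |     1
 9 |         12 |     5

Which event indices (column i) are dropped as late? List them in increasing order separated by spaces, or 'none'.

i=0 t=4 v=9: → [4,7),[3,6),[2,5); WM=−∞
i=1 t=6 v=7: → [6,9),[5,8),[4,7); WM=−∞
i=2 t=1 v=2: → [1,4),[0,3); WM=−∞
i=3 t=8 v=3: → [8,11),[7,10),[6,9); WM=5; [0,3) fires=2 [1,4) fires=2 [2,5) fires=9
i=4 t=11 v=4: → [11,14),[10,13),[9,12); WM=5
i=5 t=11 v=9: → [11,14),[10,13),[9,12); WM=5
i=6 t=11 v=9: → [11,14),[10,13),[9,12); WM=5
i=7 t=11 v=6: → [11,14),[10,13),[9,12); WM=8; [3,6) fires=9 [4,7) fires=9 [5,8) fires=7
i=8 t=12 v=1: → [12,15),[11,14),[10,13); WM=8
i=9 t=12 v=5: → [12,15),[11,14),[10,13); WM=8

none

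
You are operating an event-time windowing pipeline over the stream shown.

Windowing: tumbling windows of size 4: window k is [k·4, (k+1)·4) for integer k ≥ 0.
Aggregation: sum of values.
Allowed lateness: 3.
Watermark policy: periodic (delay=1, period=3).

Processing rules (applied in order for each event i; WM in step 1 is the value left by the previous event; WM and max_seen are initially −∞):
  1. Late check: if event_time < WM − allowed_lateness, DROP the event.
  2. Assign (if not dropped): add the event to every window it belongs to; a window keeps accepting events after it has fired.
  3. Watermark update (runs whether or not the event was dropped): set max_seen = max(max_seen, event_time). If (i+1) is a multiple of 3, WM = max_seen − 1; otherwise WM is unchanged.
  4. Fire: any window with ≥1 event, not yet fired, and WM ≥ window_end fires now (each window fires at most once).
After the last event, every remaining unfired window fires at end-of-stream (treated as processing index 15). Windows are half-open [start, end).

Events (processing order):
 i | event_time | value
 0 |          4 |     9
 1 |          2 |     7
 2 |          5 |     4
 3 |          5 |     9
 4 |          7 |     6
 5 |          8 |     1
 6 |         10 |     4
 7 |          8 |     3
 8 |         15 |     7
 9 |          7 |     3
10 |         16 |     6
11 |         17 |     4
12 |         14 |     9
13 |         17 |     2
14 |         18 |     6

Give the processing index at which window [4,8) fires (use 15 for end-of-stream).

i=0 t=4 v=9: → [4,8); WM=−∞
i=1 t=2 v=7: → [0,4); WM=−∞
i=2 t=5 v=4: → [4,8); WM=4; [0,4) fires=7
i=3 t=5 v=9: → [4,8); WM=4
i=4 t=7 v=6: → [4,8); WM=4
i=5 t=8 v=1: → [8,12); WM=7
i=6 t=10 v=4: → [8,12); WM=7
i=7 t=8 v=3: → [8,12); WM=7
i=8 t=15 v=7: → [12,16); WM=14; [4,8) fires=28 [8,12) fires=8
i=9 t=7 v=3: DROP (t<14-3); WM=14
i=10 t=16 v=6: → [16,20); WM=14
i=11 t=17 v=4: → [16,20); WM=16; [12,16) fires=7
i=12 t=14 v=9: → [12,16); WM=16
i=13 t=17 v=2: → [16,20); WM=16
i=14 t=18 v=6: → [16,20); WM=17

8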